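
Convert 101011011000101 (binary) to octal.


Group into 3-bit groups: 101011011000101
  101 = 5
  011 = 3
  011 = 3
  000 = 0
  101 = 5
= 0o53305


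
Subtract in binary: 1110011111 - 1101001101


Align and subtract column by column (LSB to MSB, borrowing when needed):
  1110011111
- 1101001101
  ----------
  col 0: (1 - 0 borrow-in) - 1 → 1 - 1 = 0, borrow out 0
  col 1: (1 - 0 borrow-in) - 0 → 1 - 0 = 1, borrow out 0
  col 2: (1 - 0 borrow-in) - 1 → 1 - 1 = 0, borrow out 0
  col 3: (1 - 0 borrow-in) - 1 → 1 - 1 = 0, borrow out 0
  col 4: (1 - 0 borrow-in) - 0 → 1 - 0 = 1, borrow out 0
  col 5: (0 - 0 borrow-in) - 0 → 0 - 0 = 0, borrow out 0
  col 6: (0 - 0 borrow-in) - 1 → borrow from next column: (0+2) - 1 = 1, borrow out 1
  col 7: (1 - 1 borrow-in) - 0 → 0 - 0 = 0, borrow out 0
  col 8: (1 - 0 borrow-in) - 1 → 1 - 1 = 0, borrow out 0
  col 9: (1 - 0 borrow-in) - 1 → 1 - 1 = 0, borrow out 0
Reading bits MSB→LSB: 0001010010
Strip leading zeros: 1010010
= 1010010


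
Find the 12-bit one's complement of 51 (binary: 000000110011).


Original: 000000110011
Invert all bits:
  bit 0: 0 → 1
  bit 1: 0 → 1
  bit 2: 0 → 1
  bit 3: 0 → 1
  bit 4: 0 → 1
  bit 5: 0 → 1
  bit 6: 1 → 0
  bit 7: 1 → 0
  bit 8: 0 → 1
  bit 9: 0 → 1
  bit 10: 1 → 0
  bit 11: 1 → 0
= 111111001100


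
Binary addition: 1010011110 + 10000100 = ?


Align and add column by column (LSB to MSB, carry propagating):
  01010011110
+ 00010000100
  -----------
  col 0: 0 + 0 + 0 (carry in) = 0 → bit 0, carry out 0
  col 1: 1 + 0 + 0 (carry in) = 1 → bit 1, carry out 0
  col 2: 1 + 1 + 0 (carry in) = 2 → bit 0, carry out 1
  col 3: 1 + 0 + 1 (carry in) = 2 → bit 0, carry out 1
  col 4: 1 + 0 + 1 (carry in) = 2 → bit 0, carry out 1
  col 5: 0 + 0 + 1 (carry in) = 1 → bit 1, carry out 0
  col 6: 0 + 0 + 0 (carry in) = 0 → bit 0, carry out 0
  col 7: 1 + 1 + 0 (carry in) = 2 → bit 0, carry out 1
  col 8: 0 + 0 + 1 (carry in) = 1 → bit 1, carry out 0
  col 9: 1 + 0 + 0 (carry in) = 1 → bit 1, carry out 0
  col 10: 0 + 0 + 0 (carry in) = 0 → bit 0, carry out 0
Reading bits MSB→LSB: 01100100010
Strip leading zeros: 1100100010
= 1100100010


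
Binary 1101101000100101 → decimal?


Positional values:
Bit 0: 1 × 2^0 = 1
Bit 2: 1 × 2^2 = 4
Bit 5: 1 × 2^5 = 32
Bit 9: 1 × 2^9 = 512
Bit 11: 1 × 2^11 = 2048
Bit 12: 1 × 2^12 = 4096
Bit 14: 1 × 2^14 = 16384
Bit 15: 1 × 2^15 = 32768
Sum = 1 + 4 + 32 + 512 + 2048 + 4096 + 16384 + 32768
= 55845


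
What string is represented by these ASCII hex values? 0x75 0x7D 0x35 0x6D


Codes (hex): 0x75 0x7D 0x35 0x6D
Per-code ASCII lookup:
  0x75 = 117  (range 97-122: lowercase, 117 - 97 = 20) → 'u'
  0x7D = 125  (special character) → '}'
  0x35 = 53  (range 48-57: digits, 53 - 48 = 5) → '5'
  0x6D = 109  (range 97-122: lowercase, 109 - 97 = 12) → 'm'
= 'u}5m'


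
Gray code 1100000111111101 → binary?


Gray code: 1100000111111101
MSB stays the same: 1
Each subsequent bit = prev_binary XOR current_gray:
  B[1] = 1 XOR 1 = 0
  B[2] = 0 XOR 0 = 0
  B[3] = 0 XOR 0 = 0
  B[4] = 0 XOR 0 = 0
  B[5] = 0 XOR 0 = 0
  B[6] = 0 XOR 0 = 0
  B[7] = 0 XOR 1 = 1
  B[8] = 1 XOR 1 = 0
  B[9] = 0 XOR 1 = 1
  B[10] = 1 XOR 1 = 0
  B[11] = 0 XOR 1 = 1
  B[12] = 1 XOR 1 = 0
  B[13] = 0 XOR 1 = 1
  B[14] = 1 XOR 0 = 1
  B[15] = 1 XOR 1 = 0
= 1000000101010110 (33110 decimal)


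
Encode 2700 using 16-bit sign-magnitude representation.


Sign bit: 0 (positive)
Magnitude: 2700 = 000101010001100
= 0000101010001100


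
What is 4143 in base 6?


Divide by 6 repeatedly:
4143 ÷ 6 = 690 remainder 3
690 ÷ 6 = 115 remainder 0
115 ÷ 6 = 19 remainder 1
19 ÷ 6 = 3 remainder 1
3 ÷ 6 = 0 remainder 3
Reading remainders bottom-up:
= 31103


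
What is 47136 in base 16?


Divide by 16 repeatedly:
47136 ÷ 16 = 2946 remainder 0 (0)
2946 ÷ 16 = 184 remainder 2 (2)
184 ÷ 16 = 11 remainder 8 (8)
11 ÷ 16 = 0 remainder 11 (B)
Reading remainders bottom-up:
= 0xB820


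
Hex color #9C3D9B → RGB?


Hex: #9C3D9B
R = 9C₁₆ = 156
G = 3D₁₆ = 61
B = 9B₁₆ = 155
= RGB(156, 61, 155)


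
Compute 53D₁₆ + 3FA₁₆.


Align and add column by column (LSB to MSB, each column mod 16 with carry):
  053D
+ 03FA
  ----
  col 0: D(13) + A(10) + 0 (carry in) = 23 → 7(7), carry out 1
  col 1: 3(3) + F(15) + 1 (carry in) = 19 → 3(3), carry out 1
  col 2: 5(5) + 3(3) + 1 (carry in) = 9 → 9(9), carry out 0
  col 3: 0(0) + 0(0) + 0 (carry in) = 0 → 0(0), carry out 0
Reading digits MSB→LSB: 0937
Strip leading zeros: 937
= 0x937


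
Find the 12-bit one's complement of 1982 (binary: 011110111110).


Original: 011110111110
Invert all bits:
  bit 0: 0 → 1
  bit 1: 1 → 0
  bit 2: 1 → 0
  bit 3: 1 → 0
  bit 4: 1 → 0
  bit 5: 0 → 1
  bit 6: 1 → 0
  bit 7: 1 → 0
  bit 8: 1 → 0
  bit 9: 1 → 0
  bit 10: 1 → 0
  bit 11: 0 → 1
= 100001000001


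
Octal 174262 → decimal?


Positional values:
Position 0: 2 × 8^0 = 2
Position 1: 6 × 8^1 = 48
Position 2: 2 × 8^2 = 128
Position 3: 4 × 8^3 = 2048
Position 4: 7 × 8^4 = 28672
Position 5: 1 × 8^5 = 32768
Sum = 2 + 48 + 128 + 2048 + 28672 + 32768
= 63666


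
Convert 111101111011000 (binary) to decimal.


Positional values:
Bit 3: 1 × 2^3 = 8
Bit 4: 1 × 2^4 = 16
Bit 6: 1 × 2^6 = 64
Bit 7: 1 × 2^7 = 128
Bit 8: 1 × 2^8 = 256
Bit 9: 1 × 2^9 = 512
Bit 11: 1 × 2^11 = 2048
Bit 12: 1 × 2^12 = 4096
Bit 13: 1 × 2^13 = 8192
Bit 14: 1 × 2^14 = 16384
Sum = 8 + 16 + 64 + 128 + 256 + 512 + 2048 + 4096 + 8192 + 16384
= 31704


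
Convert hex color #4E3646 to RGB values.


Hex: #4E3646
R = 4E₁₆ = 78
G = 36₁₆ = 54
B = 46₁₆ = 70
= RGB(78, 54, 70)


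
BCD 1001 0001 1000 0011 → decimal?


Each 4-bit group → digit:
  1001 → 9
  0001 → 1
  1000 → 8
  0011 → 3
= 9183


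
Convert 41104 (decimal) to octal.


Divide by 8 repeatedly:
41104 ÷ 8 = 5138 remainder 0
5138 ÷ 8 = 642 remainder 2
642 ÷ 8 = 80 remainder 2
80 ÷ 8 = 10 remainder 0
10 ÷ 8 = 1 remainder 2
1 ÷ 8 = 0 remainder 1
Reading remainders bottom-up:
= 0o120220


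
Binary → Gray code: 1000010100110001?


Binary: 1000010100110001
Gray code: G = B XOR (B >> 1)
B >> 1 = 0100001010011000
1000010100110001 XOR 0100001010011000:
  1 XOR 0 = 1
  0 XOR 1 = 1
  0 XOR 0 = 0
  0 XOR 0 = 0
  0 XOR 0 = 0
  1 XOR 0 = 1
  0 XOR 1 = 1
  1 XOR 0 = 1
  0 XOR 1 = 1
  0 XOR 0 = 0
  1 XOR 0 = 1
  1 XOR 1 = 0
  0 XOR 1 = 1
  0 XOR 0 = 0
  0 XOR 0 = 0
  1 XOR 0 = 1
= 1100011110101001


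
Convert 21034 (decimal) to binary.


Divide by 2 repeatedly:
21034 ÷ 2 = 10517 remainder 0
10517 ÷ 2 = 5258 remainder 1
5258 ÷ 2 = 2629 remainder 0
2629 ÷ 2 = 1314 remainder 1
1314 ÷ 2 = 657 remainder 0
657 ÷ 2 = 328 remainder 1
328 ÷ 2 = 164 remainder 0
164 ÷ 2 = 82 remainder 0
82 ÷ 2 = 41 remainder 0
41 ÷ 2 = 20 remainder 1
20 ÷ 2 = 10 remainder 0
10 ÷ 2 = 5 remainder 0
5 ÷ 2 = 2 remainder 1
2 ÷ 2 = 1 remainder 0
1 ÷ 2 = 0 remainder 1
Reading remainders bottom-up:
= 101001000101010


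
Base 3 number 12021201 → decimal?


Positional values (base 3):
  1 × 3^0 = 1 × 1 = 1
  0 × 3^1 = 0 × 3 = 0
  2 × 3^2 = 2 × 9 = 18
  1 × 3^3 = 1 × 27 = 27
  2 × 3^4 = 2 × 81 = 162
  0 × 3^5 = 0 × 243 = 0
  2 × 3^6 = 2 × 729 = 1458
  1 × 3^7 = 1 × 2187 = 2187
Sum = 1 + 0 + 18 + 27 + 162 + 0 + 1458 + 2187
= 3853


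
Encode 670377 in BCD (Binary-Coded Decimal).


Each digit → 4-bit binary:
  6 → 0110
  7 → 0111
  0 → 0000
  3 → 0011
  7 → 0111
  7 → 0111
= 0110 0111 0000 0011 0111 0111


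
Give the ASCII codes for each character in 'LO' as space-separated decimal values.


String: 'LO'  (2 characters)
Per-character ASCII lookup:
  'L': uppercase starts at 65: 'L' = 65 + 11 = 76
  'O': uppercase starts at 65: 'O' = 65 + 14 = 79
= 76 79


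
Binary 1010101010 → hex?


Group into 4-bit nibbles: 001010101010
  0010 = 2
  1010 = A
  1010 = A
= 0x2AA


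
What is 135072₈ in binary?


Each octal digit → 3 binary bits:
  1 = 001
  3 = 011
  5 = 101
  0 = 000
  7 = 111
  2 = 010
Concatenate: 001 011 101 000 111 010
= 001011101000111010


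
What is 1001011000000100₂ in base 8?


Group into 3-bit groups: 001001011000000100
  001 = 1
  001 = 1
  011 = 3
  000 = 0
  000 = 0
  100 = 4
= 0o113004


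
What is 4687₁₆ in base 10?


Positional values:
Position 0: 7 × 16^0 = 7 × 1 = 7
Position 1: 8 × 16^1 = 8 × 16 = 128
Position 2: 6 × 16^2 = 6 × 256 = 1536
Position 3: 4 × 16^3 = 4 × 4096 = 16384
Sum = 7 + 128 + 1536 + 16384
= 18055


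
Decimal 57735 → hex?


Divide by 16 repeatedly:
57735 ÷ 16 = 3608 remainder 7 (7)
3608 ÷ 16 = 225 remainder 8 (8)
225 ÷ 16 = 14 remainder 1 (1)
14 ÷ 16 = 0 remainder 14 (E)
Reading remainders bottom-up:
= 0xE187


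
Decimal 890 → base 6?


Divide by 6 repeatedly:
890 ÷ 6 = 148 remainder 2
148 ÷ 6 = 24 remainder 4
24 ÷ 6 = 4 remainder 0
4 ÷ 6 = 0 remainder 4
Reading remainders bottom-up:
= 4042


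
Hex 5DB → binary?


Each hex digit → 4 binary bits:
  5 = 0101
  D = 1101
  B = 1011
Concatenate: 0101 1101 1011
= 010111011011


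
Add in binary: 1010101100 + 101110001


Align and add column by column (LSB to MSB, carry propagating):
  01010101100
+ 00101110001
  -----------
  col 0: 0 + 1 + 0 (carry in) = 1 → bit 1, carry out 0
  col 1: 0 + 0 + 0 (carry in) = 0 → bit 0, carry out 0
  col 2: 1 + 0 + 0 (carry in) = 1 → bit 1, carry out 0
  col 3: 1 + 0 + 0 (carry in) = 1 → bit 1, carry out 0
  col 4: 0 + 1 + 0 (carry in) = 1 → bit 1, carry out 0
  col 5: 1 + 1 + 0 (carry in) = 2 → bit 0, carry out 1
  col 6: 0 + 1 + 1 (carry in) = 2 → bit 0, carry out 1
  col 7: 1 + 0 + 1 (carry in) = 2 → bit 0, carry out 1
  col 8: 0 + 1 + 1 (carry in) = 2 → bit 0, carry out 1
  col 9: 1 + 0 + 1 (carry in) = 2 → bit 0, carry out 1
  col 10: 0 + 0 + 1 (carry in) = 1 → bit 1, carry out 0
Reading bits MSB→LSB: 10000011101
Strip leading zeros: 10000011101
= 10000011101


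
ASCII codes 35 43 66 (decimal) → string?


Codes (decimal): 35 43 66
Per-code ASCII lookup:
  35  (special character) → '#'
  43  (special character) → '+'
  66  (range 65-90: uppercase, 66 - 65 = 1) → 'B'
= '#+B'


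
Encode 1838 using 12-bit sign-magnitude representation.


Sign bit: 0 (positive)
Magnitude: 1838 = 11100101110
= 011100101110


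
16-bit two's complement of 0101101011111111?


Original: 0101101011111111
Step 1 - Invert all bits: 1010010100000000
Step 2 - Add 1: 1010010100000000 + 1
= 1010010100000001 (represents -23295)


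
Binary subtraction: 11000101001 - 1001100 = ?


Align and subtract column by column (LSB to MSB, borrowing when needed):
  11000101001
- 00001001100
  -----------
  col 0: (1 - 0 borrow-in) - 0 → 1 - 0 = 1, borrow out 0
  col 1: (0 - 0 borrow-in) - 0 → 0 - 0 = 0, borrow out 0
  col 2: (0 - 0 borrow-in) - 1 → borrow from next column: (0+2) - 1 = 1, borrow out 1
  col 3: (1 - 1 borrow-in) - 1 → borrow from next column: (0+2) - 1 = 1, borrow out 1
  col 4: (0 - 1 borrow-in) - 0 → borrow from next column: (-1+2) - 0 = 1, borrow out 1
  col 5: (1 - 1 borrow-in) - 0 → 0 - 0 = 0, borrow out 0
  col 6: (0 - 0 borrow-in) - 1 → borrow from next column: (0+2) - 1 = 1, borrow out 1
  col 7: (0 - 1 borrow-in) - 0 → borrow from next column: (-1+2) - 0 = 1, borrow out 1
  col 8: (0 - 1 borrow-in) - 0 → borrow from next column: (-1+2) - 0 = 1, borrow out 1
  col 9: (1 - 1 borrow-in) - 0 → 0 - 0 = 0, borrow out 0
  col 10: (1 - 0 borrow-in) - 0 → 1 - 0 = 1, borrow out 0
Reading bits MSB→LSB: 10111011101
Strip leading zeros: 10111011101
= 10111011101


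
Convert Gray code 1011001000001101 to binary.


Gray code: 1011001000001101
MSB stays the same: 1
Each subsequent bit = prev_binary XOR current_gray:
  B[1] = 1 XOR 0 = 1
  B[2] = 1 XOR 1 = 0
  B[3] = 0 XOR 1 = 1
  B[4] = 1 XOR 0 = 1
  B[5] = 1 XOR 0 = 1
  B[6] = 1 XOR 1 = 0
  B[7] = 0 XOR 0 = 0
  B[8] = 0 XOR 0 = 0
  B[9] = 0 XOR 0 = 0
  B[10] = 0 XOR 0 = 0
  B[11] = 0 XOR 0 = 0
  B[12] = 0 XOR 1 = 1
  B[13] = 1 XOR 1 = 0
  B[14] = 0 XOR 0 = 0
  B[15] = 0 XOR 1 = 1
= 1101110000001001 (56329 decimal)


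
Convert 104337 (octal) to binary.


Each octal digit → 3 binary bits:
  1 = 001
  0 = 000
  4 = 100
  3 = 011
  3 = 011
  7 = 111
Concatenate: 001 000 100 011 011 111
= 001000100011011111


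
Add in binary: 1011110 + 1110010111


Align and add column by column (LSB to MSB, carry propagating):
  00001011110
+ 01110010111
  -----------
  col 0: 0 + 1 + 0 (carry in) = 1 → bit 1, carry out 0
  col 1: 1 + 1 + 0 (carry in) = 2 → bit 0, carry out 1
  col 2: 1 + 1 + 1 (carry in) = 3 → bit 1, carry out 1
  col 3: 1 + 0 + 1 (carry in) = 2 → bit 0, carry out 1
  col 4: 1 + 1 + 1 (carry in) = 3 → bit 1, carry out 1
  col 5: 0 + 0 + 1 (carry in) = 1 → bit 1, carry out 0
  col 6: 1 + 0 + 0 (carry in) = 1 → bit 1, carry out 0
  col 7: 0 + 1 + 0 (carry in) = 1 → bit 1, carry out 0
  col 8: 0 + 1 + 0 (carry in) = 1 → bit 1, carry out 0
  col 9: 0 + 1 + 0 (carry in) = 1 → bit 1, carry out 0
  col 10: 0 + 0 + 0 (carry in) = 0 → bit 0, carry out 0
Reading bits MSB→LSB: 01111110101
Strip leading zeros: 1111110101
= 1111110101


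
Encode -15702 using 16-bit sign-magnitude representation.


Sign bit: 1 (negative)
Magnitude: 15702 = 011110101010110
= 1011110101010110


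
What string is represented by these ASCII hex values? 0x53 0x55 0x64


Codes (hex): 0x53 0x55 0x64
Per-code ASCII lookup:
  0x53 = 83  (range 65-90: uppercase, 83 - 65 = 18) → 'S'
  0x55 = 85  (range 65-90: uppercase, 85 - 65 = 20) → 'U'
  0x64 = 100  (range 97-122: lowercase, 100 - 97 = 3) → 'd'
= 'SUd'


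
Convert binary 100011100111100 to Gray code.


Binary: 100011100111100
Gray code: G = B XOR (B >> 1)
B >> 1 = 010001110011110
100011100111100 XOR 010001110011110:
  1 XOR 0 = 1
  0 XOR 1 = 1
  0 XOR 0 = 0
  0 XOR 0 = 0
  1 XOR 0 = 1
  1 XOR 1 = 0
  1 XOR 1 = 0
  0 XOR 1 = 1
  0 XOR 0 = 0
  1 XOR 0 = 1
  1 XOR 1 = 0
  1 XOR 1 = 0
  1 XOR 1 = 0
  0 XOR 1 = 1
  0 XOR 0 = 0
= 110010010100010


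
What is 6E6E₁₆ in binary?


Each hex digit → 4 binary bits:
  6 = 0110
  E = 1110
  6 = 0110
  E = 1110
Concatenate: 0110 1110 0110 1110
= 0110111001101110


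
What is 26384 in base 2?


Divide by 2 repeatedly:
26384 ÷ 2 = 13192 remainder 0
13192 ÷ 2 = 6596 remainder 0
6596 ÷ 2 = 3298 remainder 0
3298 ÷ 2 = 1649 remainder 0
1649 ÷ 2 = 824 remainder 1
824 ÷ 2 = 412 remainder 0
412 ÷ 2 = 206 remainder 0
206 ÷ 2 = 103 remainder 0
103 ÷ 2 = 51 remainder 1
51 ÷ 2 = 25 remainder 1
25 ÷ 2 = 12 remainder 1
12 ÷ 2 = 6 remainder 0
6 ÷ 2 = 3 remainder 0
3 ÷ 2 = 1 remainder 1
1 ÷ 2 = 0 remainder 1
Reading remainders bottom-up:
= 110011100010000


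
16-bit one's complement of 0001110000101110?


Original: 0001110000101110
Invert all bits:
  bit 0: 0 → 1
  bit 1: 0 → 1
  bit 2: 0 → 1
  bit 3: 1 → 0
  bit 4: 1 → 0
  bit 5: 1 → 0
  bit 6: 0 → 1
  bit 7: 0 → 1
  bit 8: 0 → 1
  bit 9: 0 → 1
  bit 10: 1 → 0
  bit 11: 0 → 1
  bit 12: 1 → 0
  bit 13: 1 → 0
  bit 14: 1 → 0
  bit 15: 0 → 1
= 1110001111010001


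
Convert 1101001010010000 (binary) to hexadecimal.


Group into 4-bit nibbles: 1101001010010000
  1101 = D
  0010 = 2
  1001 = 9
  0000 = 0
= 0xD290


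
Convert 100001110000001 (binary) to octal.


Group into 3-bit groups: 100001110000001
  100 = 4
  001 = 1
  110 = 6
  000 = 0
  001 = 1
= 0o41601


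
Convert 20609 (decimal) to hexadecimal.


Divide by 16 repeatedly:
20609 ÷ 16 = 1288 remainder 1 (1)
1288 ÷ 16 = 80 remainder 8 (8)
80 ÷ 16 = 5 remainder 0 (0)
5 ÷ 16 = 0 remainder 5 (5)
Reading remainders bottom-up:
= 0x5081


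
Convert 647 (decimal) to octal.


Divide by 8 repeatedly:
647 ÷ 8 = 80 remainder 7
80 ÷ 8 = 10 remainder 0
10 ÷ 8 = 1 remainder 2
1 ÷ 8 = 0 remainder 1
Reading remainders bottom-up:
= 0o1207


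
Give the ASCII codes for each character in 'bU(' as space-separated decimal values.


String: 'bU('  (3 characters)
Per-character ASCII lookup:
  'b': lowercase starts at 97: 'b' = 97 + 1 = 98
  'U': uppercase starts at 65: 'U' = 65 + 20 = 85
  '(': special character: '(' = 40
= 98 85 40


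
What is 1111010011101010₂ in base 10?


Positional values:
Bit 1: 1 × 2^1 = 2
Bit 3: 1 × 2^3 = 8
Bit 5: 1 × 2^5 = 32
Bit 6: 1 × 2^6 = 64
Bit 7: 1 × 2^7 = 128
Bit 10: 1 × 2^10 = 1024
Bit 12: 1 × 2^12 = 4096
Bit 13: 1 × 2^13 = 8192
Bit 14: 1 × 2^14 = 16384
Bit 15: 1 × 2^15 = 32768
Sum = 2 + 8 + 32 + 64 + 128 + 1024 + 4096 + 8192 + 16384 + 32768
= 62698


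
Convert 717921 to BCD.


Each digit → 4-bit binary:
  7 → 0111
  1 → 0001
  7 → 0111
  9 → 1001
  2 → 0010
  1 → 0001
= 0111 0001 0111 1001 0010 0001


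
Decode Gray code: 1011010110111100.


Gray code: 1011010110111100
MSB stays the same: 1
Each subsequent bit = prev_binary XOR current_gray:
  B[1] = 1 XOR 0 = 1
  B[2] = 1 XOR 1 = 0
  B[3] = 0 XOR 1 = 1
  B[4] = 1 XOR 0 = 1
  B[5] = 1 XOR 1 = 0
  B[6] = 0 XOR 0 = 0
  B[7] = 0 XOR 1 = 1
  B[8] = 1 XOR 1 = 0
  B[9] = 0 XOR 0 = 0
  B[10] = 0 XOR 1 = 1
  B[11] = 1 XOR 1 = 0
  B[12] = 0 XOR 1 = 1
  B[13] = 1 XOR 1 = 0
  B[14] = 0 XOR 0 = 0
  B[15] = 0 XOR 0 = 0
= 1101100100101000 (55592 decimal)


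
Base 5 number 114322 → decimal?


Positional values (base 5):
  2 × 5^0 = 2 × 1 = 2
  2 × 5^1 = 2 × 5 = 10
  3 × 5^2 = 3 × 25 = 75
  4 × 5^3 = 4 × 125 = 500
  1 × 5^4 = 1 × 625 = 625
  1 × 5^5 = 1 × 3125 = 3125
Sum = 2 + 10 + 75 + 500 + 625 + 3125
= 4337


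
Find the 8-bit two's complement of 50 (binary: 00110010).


Original: 00110010
Step 1 - Invert all bits: 11001101
Step 2 - Add 1: 11001101 + 1
= 11001110 (represents -50)


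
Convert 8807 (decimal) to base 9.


Divide by 9 repeatedly:
8807 ÷ 9 = 978 remainder 5
978 ÷ 9 = 108 remainder 6
108 ÷ 9 = 12 remainder 0
12 ÷ 9 = 1 remainder 3
1 ÷ 9 = 0 remainder 1
Reading remainders bottom-up:
= 13065


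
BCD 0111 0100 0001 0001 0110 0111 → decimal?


Each 4-bit group → digit:
  0111 → 7
  0100 → 4
  0001 → 1
  0001 → 1
  0110 → 6
  0111 → 7
= 741167


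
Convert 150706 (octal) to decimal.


Positional values:
Position 0: 6 × 8^0 = 6
Position 1: 0 × 8^1 = 0
Position 2: 7 × 8^2 = 448
Position 3: 0 × 8^3 = 0
Position 4: 5 × 8^4 = 20480
Position 5: 1 × 8^5 = 32768
Sum = 6 + 0 + 448 + 0 + 20480 + 32768
= 53702


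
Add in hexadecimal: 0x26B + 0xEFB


Align and add column by column (LSB to MSB, each column mod 16 with carry):
  026B
+ 0EFB
  ----
  col 0: B(11) + B(11) + 0 (carry in) = 22 → 6(6), carry out 1
  col 1: 6(6) + F(15) + 1 (carry in) = 22 → 6(6), carry out 1
  col 2: 2(2) + E(14) + 1 (carry in) = 17 → 1(1), carry out 1
  col 3: 0(0) + 0(0) + 1 (carry in) = 1 → 1(1), carry out 0
Reading digits MSB→LSB: 1166
Strip leading zeros: 1166
= 0x1166


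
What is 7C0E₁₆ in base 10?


Positional values:
Position 0: E × 16^0 = 14 × 1 = 14
Position 1: 0 × 16^1 = 0 × 16 = 0
Position 2: C × 16^2 = 12 × 256 = 3072
Position 3: 7 × 16^3 = 7 × 4096 = 28672
Sum = 14 + 0 + 3072 + 28672
= 31758


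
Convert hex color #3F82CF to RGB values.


Hex: #3F82CF
R = 3F₁₆ = 63
G = 82₁₆ = 130
B = CF₁₆ = 207
= RGB(63, 130, 207)


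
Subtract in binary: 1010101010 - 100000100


Align and subtract column by column (LSB to MSB, borrowing when needed):
  1010101010
- 0100000100
  ----------
  col 0: (0 - 0 borrow-in) - 0 → 0 - 0 = 0, borrow out 0
  col 1: (1 - 0 borrow-in) - 0 → 1 - 0 = 1, borrow out 0
  col 2: (0 - 0 borrow-in) - 1 → borrow from next column: (0+2) - 1 = 1, borrow out 1
  col 3: (1 - 1 borrow-in) - 0 → 0 - 0 = 0, borrow out 0
  col 4: (0 - 0 borrow-in) - 0 → 0 - 0 = 0, borrow out 0
  col 5: (1 - 0 borrow-in) - 0 → 1 - 0 = 1, borrow out 0
  col 6: (0 - 0 borrow-in) - 0 → 0 - 0 = 0, borrow out 0
  col 7: (1 - 0 borrow-in) - 0 → 1 - 0 = 1, borrow out 0
  col 8: (0 - 0 borrow-in) - 1 → borrow from next column: (0+2) - 1 = 1, borrow out 1
  col 9: (1 - 1 borrow-in) - 0 → 0 - 0 = 0, borrow out 0
Reading bits MSB→LSB: 0110100110
Strip leading zeros: 110100110
= 110100110


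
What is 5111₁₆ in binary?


Each hex digit → 4 binary bits:
  5 = 0101
  1 = 0001
  1 = 0001
  1 = 0001
Concatenate: 0101 0001 0001 0001
= 0101000100010001


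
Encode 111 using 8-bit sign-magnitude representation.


Sign bit: 0 (positive)
Magnitude: 111 = 1101111
= 01101111


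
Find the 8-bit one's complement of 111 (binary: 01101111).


Original: 01101111
Invert all bits:
  bit 0: 0 → 1
  bit 1: 1 → 0
  bit 2: 1 → 0
  bit 3: 0 → 1
  bit 4: 1 → 0
  bit 5: 1 → 0
  bit 6: 1 → 0
  bit 7: 1 → 0
= 10010000


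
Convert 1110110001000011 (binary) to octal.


Group into 3-bit groups: 001110110001000011
  001 = 1
  110 = 6
  110 = 6
  001 = 1
  000 = 0
  011 = 3
= 0o166103


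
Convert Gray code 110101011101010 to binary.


Gray code: 110101011101010
MSB stays the same: 1
Each subsequent bit = prev_binary XOR current_gray:
  B[1] = 1 XOR 1 = 0
  B[2] = 0 XOR 0 = 0
  B[3] = 0 XOR 1 = 1
  B[4] = 1 XOR 0 = 1
  B[5] = 1 XOR 1 = 0
  B[6] = 0 XOR 0 = 0
  B[7] = 0 XOR 1 = 1
  B[8] = 1 XOR 1 = 0
  B[9] = 0 XOR 1 = 1
  B[10] = 1 XOR 0 = 1
  B[11] = 1 XOR 1 = 0
  B[12] = 0 XOR 0 = 0
  B[13] = 0 XOR 1 = 1
  B[14] = 1 XOR 0 = 1
= 100110010110011 (19635 decimal)


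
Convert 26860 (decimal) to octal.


Divide by 8 repeatedly:
26860 ÷ 8 = 3357 remainder 4
3357 ÷ 8 = 419 remainder 5
419 ÷ 8 = 52 remainder 3
52 ÷ 8 = 6 remainder 4
6 ÷ 8 = 0 remainder 6
Reading remainders bottom-up:
= 0o64354


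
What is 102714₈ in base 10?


Positional values:
Position 0: 4 × 8^0 = 4
Position 1: 1 × 8^1 = 8
Position 2: 7 × 8^2 = 448
Position 3: 2 × 8^3 = 1024
Position 4: 0 × 8^4 = 0
Position 5: 1 × 8^5 = 32768
Sum = 4 + 8 + 448 + 1024 + 0 + 32768
= 34252


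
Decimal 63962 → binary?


Divide by 2 repeatedly:
63962 ÷ 2 = 31981 remainder 0
31981 ÷ 2 = 15990 remainder 1
15990 ÷ 2 = 7995 remainder 0
7995 ÷ 2 = 3997 remainder 1
3997 ÷ 2 = 1998 remainder 1
1998 ÷ 2 = 999 remainder 0
999 ÷ 2 = 499 remainder 1
499 ÷ 2 = 249 remainder 1
249 ÷ 2 = 124 remainder 1
124 ÷ 2 = 62 remainder 0
62 ÷ 2 = 31 remainder 0
31 ÷ 2 = 15 remainder 1
15 ÷ 2 = 7 remainder 1
7 ÷ 2 = 3 remainder 1
3 ÷ 2 = 1 remainder 1
1 ÷ 2 = 0 remainder 1
Reading remainders bottom-up:
= 1111100111011010


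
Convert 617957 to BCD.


Each digit → 4-bit binary:
  6 → 0110
  1 → 0001
  7 → 0111
  9 → 1001
  5 → 0101
  7 → 0111
= 0110 0001 0111 1001 0101 0111


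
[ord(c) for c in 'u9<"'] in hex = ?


String: 'u9<"'  (4 characters)
Per-character ASCII lookup:
  'u': lowercase starts at 97: 'u' = 97 + 20 = 117 → 0x75
  '9': digits start at 48: '9' = 48 + 9 = 57 → 0x39
  '<': special character: '<' = 60 → 0x3C
  '"': special character: '"' = 34 → 0x22
= 0x75 0x39 0x3C 0x22


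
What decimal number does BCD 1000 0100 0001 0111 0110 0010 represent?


Each 4-bit group → digit:
  1000 → 8
  0100 → 4
  0001 → 1
  0111 → 7
  0110 → 6
  0010 → 2
= 841762


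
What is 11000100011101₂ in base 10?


Positional values:
Bit 0: 1 × 2^0 = 1
Bit 2: 1 × 2^2 = 4
Bit 3: 1 × 2^3 = 8
Bit 4: 1 × 2^4 = 16
Bit 8: 1 × 2^8 = 256
Bit 12: 1 × 2^12 = 4096
Bit 13: 1 × 2^13 = 8192
Sum = 1 + 4 + 8 + 16 + 256 + 4096 + 8192
= 12573


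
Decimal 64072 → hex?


Divide by 16 repeatedly:
64072 ÷ 16 = 4004 remainder 8 (8)
4004 ÷ 16 = 250 remainder 4 (4)
250 ÷ 16 = 15 remainder 10 (A)
15 ÷ 16 = 0 remainder 15 (F)
Reading remainders bottom-up:
= 0xFA48


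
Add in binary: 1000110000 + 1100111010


Align and add column by column (LSB to MSB, carry propagating):
  01000110000
+ 01100111010
  -----------
  col 0: 0 + 0 + 0 (carry in) = 0 → bit 0, carry out 0
  col 1: 0 + 1 + 0 (carry in) = 1 → bit 1, carry out 0
  col 2: 0 + 0 + 0 (carry in) = 0 → bit 0, carry out 0
  col 3: 0 + 1 + 0 (carry in) = 1 → bit 1, carry out 0
  col 4: 1 + 1 + 0 (carry in) = 2 → bit 0, carry out 1
  col 5: 1 + 1 + 1 (carry in) = 3 → bit 1, carry out 1
  col 6: 0 + 0 + 1 (carry in) = 1 → bit 1, carry out 0
  col 7: 0 + 0 + 0 (carry in) = 0 → bit 0, carry out 0
  col 8: 0 + 1 + 0 (carry in) = 1 → bit 1, carry out 0
  col 9: 1 + 1 + 0 (carry in) = 2 → bit 0, carry out 1
  col 10: 0 + 0 + 1 (carry in) = 1 → bit 1, carry out 0
Reading bits MSB→LSB: 10101101010
Strip leading zeros: 10101101010
= 10101101010


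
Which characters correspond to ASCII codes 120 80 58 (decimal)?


Codes (decimal): 120 80 58
Per-code ASCII lookup:
  120  (range 97-122: lowercase, 120 - 97 = 23) → 'x'
  80  (range 65-90: uppercase, 80 - 65 = 15) → 'P'
  58  (special character) → ':'
= 'xP:'


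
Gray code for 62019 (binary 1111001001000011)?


Binary: 1111001001000011
Gray code: G = B XOR (B >> 1)
B >> 1 = 0111100100100001
1111001001000011 XOR 0111100100100001:
  1 XOR 0 = 1
  1 XOR 1 = 0
  1 XOR 1 = 0
  1 XOR 1 = 0
  0 XOR 1 = 1
  0 XOR 0 = 0
  1 XOR 0 = 1
  0 XOR 1 = 1
  0 XOR 0 = 0
  1 XOR 0 = 1
  0 XOR 1 = 1
  0 XOR 0 = 0
  0 XOR 0 = 0
  0 XOR 0 = 0
  1 XOR 0 = 1
  1 XOR 1 = 0
= 1000101101100010


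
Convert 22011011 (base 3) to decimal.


Positional values (base 3):
  1 × 3^0 = 1 × 1 = 1
  1 × 3^1 = 1 × 3 = 3
  0 × 3^2 = 0 × 9 = 0
  1 × 3^3 = 1 × 27 = 27
  1 × 3^4 = 1 × 81 = 81
  0 × 3^5 = 0 × 243 = 0
  2 × 3^6 = 2 × 729 = 1458
  2 × 3^7 = 2 × 2187 = 4374
Sum = 1 + 3 + 0 + 27 + 81 + 0 + 1458 + 4374
= 5944


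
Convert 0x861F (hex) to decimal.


Positional values:
Position 0: F × 16^0 = 15 × 1 = 15
Position 1: 1 × 16^1 = 1 × 16 = 16
Position 2: 6 × 16^2 = 6 × 256 = 1536
Position 3: 8 × 16^3 = 8 × 4096 = 32768
Sum = 15 + 16 + 1536 + 32768
= 34335


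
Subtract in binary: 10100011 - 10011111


Align and subtract column by column (LSB to MSB, borrowing when needed):
  10100011
- 10011111
  --------
  col 0: (1 - 0 borrow-in) - 1 → 1 - 1 = 0, borrow out 0
  col 1: (1 - 0 borrow-in) - 1 → 1 - 1 = 0, borrow out 0
  col 2: (0 - 0 borrow-in) - 1 → borrow from next column: (0+2) - 1 = 1, borrow out 1
  col 3: (0 - 1 borrow-in) - 1 → borrow from next column: (-1+2) - 1 = 0, borrow out 1
  col 4: (0 - 1 borrow-in) - 1 → borrow from next column: (-1+2) - 1 = 0, borrow out 1
  col 5: (1 - 1 borrow-in) - 0 → 0 - 0 = 0, borrow out 0
  col 6: (0 - 0 borrow-in) - 0 → 0 - 0 = 0, borrow out 0
  col 7: (1 - 0 borrow-in) - 1 → 1 - 1 = 0, borrow out 0
Reading bits MSB→LSB: 00000100
Strip leading zeros: 100
= 100


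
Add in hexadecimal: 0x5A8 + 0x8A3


Align and add column by column (LSB to MSB, each column mod 16 with carry):
  05A8
+ 08A3
  ----
  col 0: 8(8) + 3(3) + 0 (carry in) = 11 → B(11), carry out 0
  col 1: A(10) + A(10) + 0 (carry in) = 20 → 4(4), carry out 1
  col 2: 5(5) + 8(8) + 1 (carry in) = 14 → E(14), carry out 0
  col 3: 0(0) + 0(0) + 0 (carry in) = 0 → 0(0), carry out 0
Reading digits MSB→LSB: 0E4B
Strip leading zeros: E4B
= 0xE4B


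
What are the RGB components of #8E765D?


Hex: #8E765D
R = 8E₁₆ = 142
G = 76₁₆ = 118
B = 5D₁₆ = 93
= RGB(142, 118, 93)


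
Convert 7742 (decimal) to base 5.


Divide by 5 repeatedly:
7742 ÷ 5 = 1548 remainder 2
1548 ÷ 5 = 309 remainder 3
309 ÷ 5 = 61 remainder 4
61 ÷ 5 = 12 remainder 1
12 ÷ 5 = 2 remainder 2
2 ÷ 5 = 0 remainder 2
Reading remainders bottom-up:
= 221432


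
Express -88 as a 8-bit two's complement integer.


Original: 01011000
Step 1 - Invert all bits: 10100111
Step 2 - Add 1: 10100111 + 1
= 10101000 (represents -88)


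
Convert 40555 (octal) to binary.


Each octal digit → 3 binary bits:
  4 = 100
  0 = 000
  5 = 101
  5 = 101
  5 = 101
Concatenate: 100 000 101 101 101
= 100000101101101


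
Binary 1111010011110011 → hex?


Group into 4-bit nibbles: 1111010011110011
  1111 = F
  0100 = 4
  1111 = F
  0011 = 3
= 0xF4F3


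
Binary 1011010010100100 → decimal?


Positional values:
Bit 2: 1 × 2^2 = 4
Bit 5: 1 × 2^5 = 32
Bit 7: 1 × 2^7 = 128
Bit 10: 1 × 2^10 = 1024
Bit 12: 1 × 2^12 = 4096
Bit 13: 1 × 2^13 = 8192
Bit 15: 1 × 2^15 = 32768
Sum = 4 + 32 + 128 + 1024 + 4096 + 8192 + 32768
= 46244


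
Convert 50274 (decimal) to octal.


Divide by 8 repeatedly:
50274 ÷ 8 = 6284 remainder 2
6284 ÷ 8 = 785 remainder 4
785 ÷ 8 = 98 remainder 1
98 ÷ 8 = 12 remainder 2
12 ÷ 8 = 1 remainder 4
1 ÷ 8 = 0 remainder 1
Reading remainders bottom-up:
= 0o142142


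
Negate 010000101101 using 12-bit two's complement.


Original: 010000101101
Step 1 - Invert all bits: 101111010010
Step 2 - Add 1: 101111010010 + 1
= 101111010011 (represents -1069)


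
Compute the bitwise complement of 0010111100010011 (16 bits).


Original: 0010111100010011
Invert all bits:
  bit 0: 0 → 1
  bit 1: 0 → 1
  bit 2: 1 → 0
  bit 3: 0 → 1
  bit 4: 1 → 0
  bit 5: 1 → 0
  bit 6: 1 → 0
  bit 7: 1 → 0
  bit 8: 0 → 1
  bit 9: 0 → 1
  bit 10: 0 → 1
  bit 11: 1 → 0
  bit 12: 0 → 1
  bit 13: 0 → 1
  bit 14: 1 → 0
  bit 15: 1 → 0
= 1101000011101100


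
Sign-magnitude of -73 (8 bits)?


Sign bit: 1 (negative)
Magnitude: 73 = 1001001
= 11001001


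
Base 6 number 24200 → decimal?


Positional values (base 6):
  0 × 6^0 = 0 × 1 = 0
  0 × 6^1 = 0 × 6 = 0
  2 × 6^2 = 2 × 36 = 72
  4 × 6^3 = 4 × 216 = 864
  2 × 6^4 = 2 × 1296 = 2592
Sum = 0 + 0 + 72 + 864 + 2592
= 3528


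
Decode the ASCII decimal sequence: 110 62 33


Codes (decimal): 110 62 33
Per-code ASCII lookup:
  110  (range 97-122: lowercase, 110 - 97 = 13) → 'n'
  62  (special character) → '>'
  33  (special character) → '!'
= 'n>!'


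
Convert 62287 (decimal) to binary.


Divide by 2 repeatedly:
62287 ÷ 2 = 31143 remainder 1
31143 ÷ 2 = 15571 remainder 1
15571 ÷ 2 = 7785 remainder 1
7785 ÷ 2 = 3892 remainder 1
3892 ÷ 2 = 1946 remainder 0
1946 ÷ 2 = 973 remainder 0
973 ÷ 2 = 486 remainder 1
486 ÷ 2 = 243 remainder 0
243 ÷ 2 = 121 remainder 1
121 ÷ 2 = 60 remainder 1
60 ÷ 2 = 30 remainder 0
30 ÷ 2 = 15 remainder 0
15 ÷ 2 = 7 remainder 1
7 ÷ 2 = 3 remainder 1
3 ÷ 2 = 1 remainder 1
1 ÷ 2 = 0 remainder 1
Reading remainders bottom-up:
= 1111001101001111


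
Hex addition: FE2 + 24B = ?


Align and add column by column (LSB to MSB, each column mod 16 with carry):
  0FE2
+ 024B
  ----
  col 0: 2(2) + B(11) + 0 (carry in) = 13 → D(13), carry out 0
  col 1: E(14) + 4(4) + 0 (carry in) = 18 → 2(2), carry out 1
  col 2: F(15) + 2(2) + 1 (carry in) = 18 → 2(2), carry out 1
  col 3: 0(0) + 0(0) + 1 (carry in) = 1 → 1(1), carry out 0
Reading digits MSB→LSB: 122D
Strip leading zeros: 122D
= 0x122D


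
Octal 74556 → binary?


Each octal digit → 3 binary bits:
  7 = 111
  4 = 100
  5 = 101
  5 = 101
  6 = 110
Concatenate: 111 100 101 101 110
= 111100101101110


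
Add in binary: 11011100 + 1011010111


Align and add column by column (LSB to MSB, carry propagating):
  00011011100
+ 01011010111
  -----------
  col 0: 0 + 1 + 0 (carry in) = 1 → bit 1, carry out 0
  col 1: 0 + 1 + 0 (carry in) = 1 → bit 1, carry out 0
  col 2: 1 + 1 + 0 (carry in) = 2 → bit 0, carry out 1
  col 3: 1 + 0 + 1 (carry in) = 2 → bit 0, carry out 1
  col 4: 1 + 1 + 1 (carry in) = 3 → bit 1, carry out 1
  col 5: 0 + 0 + 1 (carry in) = 1 → bit 1, carry out 0
  col 6: 1 + 1 + 0 (carry in) = 2 → bit 0, carry out 1
  col 7: 1 + 1 + 1 (carry in) = 3 → bit 1, carry out 1
  col 8: 0 + 0 + 1 (carry in) = 1 → bit 1, carry out 0
  col 9: 0 + 1 + 0 (carry in) = 1 → bit 1, carry out 0
  col 10: 0 + 0 + 0 (carry in) = 0 → bit 0, carry out 0
Reading bits MSB→LSB: 01110110011
Strip leading zeros: 1110110011
= 1110110011


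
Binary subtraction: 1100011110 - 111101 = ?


Align and subtract column by column (LSB to MSB, borrowing when needed):
  1100011110
- 0000111101
  ----------
  col 0: (0 - 0 borrow-in) - 1 → borrow from next column: (0+2) - 1 = 1, borrow out 1
  col 1: (1 - 1 borrow-in) - 0 → 0 - 0 = 0, borrow out 0
  col 2: (1 - 0 borrow-in) - 1 → 1 - 1 = 0, borrow out 0
  col 3: (1 - 0 borrow-in) - 1 → 1 - 1 = 0, borrow out 0
  col 4: (1 - 0 borrow-in) - 1 → 1 - 1 = 0, borrow out 0
  col 5: (0 - 0 borrow-in) - 1 → borrow from next column: (0+2) - 1 = 1, borrow out 1
  col 6: (0 - 1 borrow-in) - 0 → borrow from next column: (-1+2) - 0 = 1, borrow out 1
  col 7: (0 - 1 borrow-in) - 0 → borrow from next column: (-1+2) - 0 = 1, borrow out 1
  col 8: (1 - 1 borrow-in) - 0 → 0 - 0 = 0, borrow out 0
  col 9: (1 - 0 borrow-in) - 0 → 1 - 0 = 1, borrow out 0
Reading bits MSB→LSB: 1011100001
Strip leading zeros: 1011100001
= 1011100001


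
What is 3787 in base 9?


Divide by 9 repeatedly:
3787 ÷ 9 = 420 remainder 7
420 ÷ 9 = 46 remainder 6
46 ÷ 9 = 5 remainder 1
5 ÷ 9 = 0 remainder 5
Reading remainders bottom-up:
= 5167


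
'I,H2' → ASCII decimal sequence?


String: 'I,H2'  (4 characters)
Per-character ASCII lookup:
  'I': uppercase starts at 65: 'I' = 65 + 8 = 73
  ',': special character: ',' = 44
  'H': uppercase starts at 65: 'H' = 65 + 7 = 72
  '2': digits start at 48: '2' = 48 + 2 = 50
= 73 44 72 50


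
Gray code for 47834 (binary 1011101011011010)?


Binary: 1011101011011010
Gray code: G = B XOR (B >> 1)
B >> 1 = 0101110101101101
1011101011011010 XOR 0101110101101101:
  1 XOR 0 = 1
  0 XOR 1 = 1
  1 XOR 0 = 1
  1 XOR 1 = 0
  1 XOR 1 = 0
  0 XOR 1 = 1
  1 XOR 0 = 1
  0 XOR 1 = 1
  1 XOR 0 = 1
  1 XOR 1 = 0
  0 XOR 1 = 1
  1 XOR 0 = 1
  1 XOR 1 = 0
  0 XOR 1 = 1
  1 XOR 0 = 1
  0 XOR 1 = 1
= 1110011110110111


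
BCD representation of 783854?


Each digit → 4-bit binary:
  7 → 0111
  8 → 1000
  3 → 0011
  8 → 1000
  5 → 0101
  4 → 0100
= 0111 1000 0011 1000 0101 0100


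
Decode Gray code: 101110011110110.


Gray code: 101110011110110
MSB stays the same: 1
Each subsequent bit = prev_binary XOR current_gray:
  B[1] = 1 XOR 0 = 1
  B[2] = 1 XOR 1 = 0
  B[3] = 0 XOR 1 = 1
  B[4] = 1 XOR 1 = 0
  B[5] = 0 XOR 0 = 0
  B[6] = 0 XOR 0 = 0
  B[7] = 0 XOR 1 = 1
  B[8] = 1 XOR 1 = 0
  B[9] = 0 XOR 1 = 1
  B[10] = 1 XOR 1 = 0
  B[11] = 0 XOR 0 = 0
  B[12] = 0 XOR 1 = 1
  B[13] = 1 XOR 1 = 0
  B[14] = 0 XOR 0 = 0
= 110100010100100 (26788 decimal)


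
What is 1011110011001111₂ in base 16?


Group into 4-bit nibbles: 1011110011001111
  1011 = B
  1100 = C
  1100 = C
  1111 = F
= 0xBCCF


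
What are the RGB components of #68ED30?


Hex: #68ED30
R = 68₁₆ = 104
G = ED₁₆ = 237
B = 30₁₆ = 48
= RGB(104, 237, 48)


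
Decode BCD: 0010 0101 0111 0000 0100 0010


Each 4-bit group → digit:
  0010 → 2
  0101 → 5
  0111 → 7
  0000 → 0
  0100 → 4
  0010 → 2
= 257042


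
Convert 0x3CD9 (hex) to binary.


Each hex digit → 4 binary bits:
  3 = 0011
  C = 1100
  D = 1101
  9 = 1001
Concatenate: 0011 1100 1101 1001
= 0011110011011001


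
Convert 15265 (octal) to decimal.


Positional values:
Position 0: 5 × 8^0 = 5
Position 1: 6 × 8^1 = 48
Position 2: 2 × 8^2 = 128
Position 3: 5 × 8^3 = 2560
Position 4: 1 × 8^4 = 4096
Sum = 5 + 48 + 128 + 2560 + 4096
= 6837


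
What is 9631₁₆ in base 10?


Positional values:
Position 0: 1 × 16^0 = 1 × 1 = 1
Position 1: 3 × 16^1 = 3 × 16 = 48
Position 2: 6 × 16^2 = 6 × 256 = 1536
Position 3: 9 × 16^3 = 9 × 4096 = 36864
Sum = 1 + 48 + 1536 + 36864
= 38449


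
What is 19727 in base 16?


Divide by 16 repeatedly:
19727 ÷ 16 = 1232 remainder 15 (F)
1232 ÷ 16 = 77 remainder 0 (0)
77 ÷ 16 = 4 remainder 13 (D)
4 ÷ 16 = 0 remainder 4 (4)
Reading remainders bottom-up:
= 0x4D0F


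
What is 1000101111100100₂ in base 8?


Group into 3-bit groups: 001000101111100100
  001 = 1
  000 = 0
  101 = 5
  111 = 7
  100 = 4
  100 = 4
= 0o105744


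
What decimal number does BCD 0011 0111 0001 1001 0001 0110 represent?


Each 4-bit group → digit:
  0011 → 3
  0111 → 7
  0001 → 1
  1001 → 9
  0001 → 1
  0110 → 6
= 371916


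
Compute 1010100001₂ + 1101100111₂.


Align and add column by column (LSB to MSB, carry propagating):
  01010100001
+ 01101100111
  -----------
  col 0: 1 + 1 + 0 (carry in) = 2 → bit 0, carry out 1
  col 1: 0 + 1 + 1 (carry in) = 2 → bit 0, carry out 1
  col 2: 0 + 1 + 1 (carry in) = 2 → bit 0, carry out 1
  col 3: 0 + 0 + 1 (carry in) = 1 → bit 1, carry out 0
  col 4: 0 + 0 + 0 (carry in) = 0 → bit 0, carry out 0
  col 5: 1 + 1 + 0 (carry in) = 2 → bit 0, carry out 1
  col 6: 0 + 1 + 1 (carry in) = 2 → bit 0, carry out 1
  col 7: 1 + 0 + 1 (carry in) = 2 → bit 0, carry out 1
  col 8: 0 + 1 + 1 (carry in) = 2 → bit 0, carry out 1
  col 9: 1 + 1 + 1 (carry in) = 3 → bit 1, carry out 1
  col 10: 0 + 0 + 1 (carry in) = 1 → bit 1, carry out 0
Reading bits MSB→LSB: 11000001000
Strip leading zeros: 11000001000
= 11000001000


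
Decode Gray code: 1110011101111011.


Gray code: 1110011101111011
MSB stays the same: 1
Each subsequent bit = prev_binary XOR current_gray:
  B[1] = 1 XOR 1 = 0
  B[2] = 0 XOR 1 = 1
  B[3] = 1 XOR 0 = 1
  B[4] = 1 XOR 0 = 1
  B[5] = 1 XOR 1 = 0
  B[6] = 0 XOR 1 = 1
  B[7] = 1 XOR 1 = 0
  B[8] = 0 XOR 0 = 0
  B[9] = 0 XOR 1 = 1
  B[10] = 1 XOR 1 = 0
  B[11] = 0 XOR 1 = 1
  B[12] = 1 XOR 1 = 0
  B[13] = 0 XOR 0 = 0
  B[14] = 0 XOR 1 = 1
  B[15] = 1 XOR 1 = 0
= 1011101001010010 (47698 decimal)


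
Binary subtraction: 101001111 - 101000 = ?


Align and subtract column by column (LSB to MSB, borrowing when needed):
  101001111
- 000101000
  ---------
  col 0: (1 - 0 borrow-in) - 0 → 1 - 0 = 1, borrow out 0
  col 1: (1 - 0 borrow-in) - 0 → 1 - 0 = 1, borrow out 0
  col 2: (1 - 0 borrow-in) - 0 → 1 - 0 = 1, borrow out 0
  col 3: (1 - 0 borrow-in) - 1 → 1 - 1 = 0, borrow out 0
  col 4: (0 - 0 borrow-in) - 0 → 0 - 0 = 0, borrow out 0
  col 5: (0 - 0 borrow-in) - 1 → borrow from next column: (0+2) - 1 = 1, borrow out 1
  col 6: (1 - 1 borrow-in) - 0 → 0 - 0 = 0, borrow out 0
  col 7: (0 - 0 borrow-in) - 0 → 0 - 0 = 0, borrow out 0
  col 8: (1 - 0 borrow-in) - 0 → 1 - 0 = 1, borrow out 0
Reading bits MSB→LSB: 100100111
Strip leading zeros: 100100111
= 100100111


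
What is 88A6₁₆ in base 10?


Positional values:
Position 0: 6 × 16^0 = 6 × 1 = 6
Position 1: A × 16^1 = 10 × 16 = 160
Position 2: 8 × 16^2 = 8 × 256 = 2048
Position 3: 8 × 16^3 = 8 × 4096 = 32768
Sum = 6 + 160 + 2048 + 32768
= 34982


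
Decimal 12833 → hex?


Divide by 16 repeatedly:
12833 ÷ 16 = 802 remainder 1 (1)
802 ÷ 16 = 50 remainder 2 (2)
50 ÷ 16 = 3 remainder 2 (2)
3 ÷ 16 = 0 remainder 3 (3)
Reading remainders bottom-up:
= 0x3221


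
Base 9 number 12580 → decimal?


Positional values (base 9):
  0 × 9^0 = 0 × 1 = 0
  8 × 9^1 = 8 × 9 = 72
  5 × 9^2 = 5 × 81 = 405
  2 × 9^3 = 2 × 729 = 1458
  1 × 9^4 = 1 × 6561 = 6561
Sum = 0 + 72 + 405 + 1458 + 6561
= 8496


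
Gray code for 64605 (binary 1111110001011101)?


Binary: 1111110001011101
Gray code: G = B XOR (B >> 1)
B >> 1 = 0111111000101110
1111110001011101 XOR 0111111000101110:
  1 XOR 0 = 1
  1 XOR 1 = 0
  1 XOR 1 = 0
  1 XOR 1 = 0
  1 XOR 1 = 0
  1 XOR 1 = 0
  0 XOR 1 = 1
  0 XOR 0 = 0
  0 XOR 0 = 0
  1 XOR 0 = 1
  0 XOR 1 = 1
  1 XOR 0 = 1
  1 XOR 1 = 0
  1 XOR 1 = 0
  0 XOR 1 = 1
  1 XOR 0 = 1
= 1000001001110011


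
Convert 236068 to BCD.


Each digit → 4-bit binary:
  2 → 0010
  3 → 0011
  6 → 0110
  0 → 0000
  6 → 0110
  8 → 1000
= 0010 0011 0110 0000 0110 1000


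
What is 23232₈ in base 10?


Positional values:
Position 0: 2 × 8^0 = 2
Position 1: 3 × 8^1 = 24
Position 2: 2 × 8^2 = 128
Position 3: 3 × 8^3 = 1536
Position 4: 2 × 8^4 = 8192
Sum = 2 + 24 + 128 + 1536 + 8192
= 9882


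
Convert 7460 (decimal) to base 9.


Divide by 9 repeatedly:
7460 ÷ 9 = 828 remainder 8
828 ÷ 9 = 92 remainder 0
92 ÷ 9 = 10 remainder 2
10 ÷ 9 = 1 remainder 1
1 ÷ 9 = 0 remainder 1
Reading remainders bottom-up:
= 11208


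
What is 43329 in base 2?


Divide by 2 repeatedly:
43329 ÷ 2 = 21664 remainder 1
21664 ÷ 2 = 10832 remainder 0
10832 ÷ 2 = 5416 remainder 0
5416 ÷ 2 = 2708 remainder 0
2708 ÷ 2 = 1354 remainder 0
1354 ÷ 2 = 677 remainder 0
677 ÷ 2 = 338 remainder 1
338 ÷ 2 = 169 remainder 0
169 ÷ 2 = 84 remainder 1
84 ÷ 2 = 42 remainder 0
42 ÷ 2 = 21 remainder 0
21 ÷ 2 = 10 remainder 1
10 ÷ 2 = 5 remainder 0
5 ÷ 2 = 2 remainder 1
2 ÷ 2 = 1 remainder 0
1 ÷ 2 = 0 remainder 1
Reading remainders bottom-up:
= 1010100101000001
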